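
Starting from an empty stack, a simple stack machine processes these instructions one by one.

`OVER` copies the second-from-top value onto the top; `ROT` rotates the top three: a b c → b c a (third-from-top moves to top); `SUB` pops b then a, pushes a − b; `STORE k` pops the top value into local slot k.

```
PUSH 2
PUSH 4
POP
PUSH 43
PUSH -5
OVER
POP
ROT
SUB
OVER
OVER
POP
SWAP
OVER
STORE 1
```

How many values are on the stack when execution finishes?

3

PUSH 2  → [2]
PUSH 4  → [2, 4]
POP     → [2]
PUSH 43 → [2, 43]
PUSH -5 → [2, 43, -5]
OVER    → [2, 43, -5, 43]
POP     → [2, 43, -5]
ROT     → [43, -5, 2]
SUB     → [43, -7]
OVER    → [43, -7, 43]
OVER    → [43, -7, 43, -7]
POP     → [43, -7, 43]
SWAP    → [43, 43, -7]
OVER    → [43, 43, -7, 43]
STORE 1 → [43, 43, -7]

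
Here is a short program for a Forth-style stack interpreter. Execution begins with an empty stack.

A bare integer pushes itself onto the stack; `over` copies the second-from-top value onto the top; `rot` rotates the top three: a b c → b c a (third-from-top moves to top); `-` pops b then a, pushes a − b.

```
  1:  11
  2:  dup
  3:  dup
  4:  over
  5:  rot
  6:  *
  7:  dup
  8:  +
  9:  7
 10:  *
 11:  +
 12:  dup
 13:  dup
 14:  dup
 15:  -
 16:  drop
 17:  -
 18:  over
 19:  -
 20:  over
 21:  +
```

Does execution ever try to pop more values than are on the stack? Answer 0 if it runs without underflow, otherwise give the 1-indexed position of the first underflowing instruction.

11   → 11
dup  → 11 11
dup  → 11 11 11
over → 11 11 11 11
rot  → 11 11 11 11
*    → 11 11 121
dup  → 11 11 121 121
+    → 11 11 242
7    → 11 11 242 7
*    → 11 11 1694
+    → 11 1705
dup  → 11 1705 1705
dup  → 11 1705 1705 1705
dup  → 11 1705 1705 1705 1705
-    → 11 1705 1705 0
drop → 11 1705 1705
-    → 11 0
over → 11 0 11
-    → 11 -11
over → 11 -11 11
+    → 11 0

0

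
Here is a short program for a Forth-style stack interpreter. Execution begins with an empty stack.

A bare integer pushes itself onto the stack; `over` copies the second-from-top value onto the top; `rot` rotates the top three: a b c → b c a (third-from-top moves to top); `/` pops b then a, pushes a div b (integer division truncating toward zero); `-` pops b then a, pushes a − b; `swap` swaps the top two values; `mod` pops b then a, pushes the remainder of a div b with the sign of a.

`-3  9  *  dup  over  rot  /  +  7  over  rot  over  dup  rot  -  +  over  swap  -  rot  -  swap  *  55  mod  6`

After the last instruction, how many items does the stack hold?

2

-3   → [-3]
9    → [-3, 9]
*    → [-27]
dup  → [-27, -27]
over → [-27, -27, -27]
rot  → [-27, -27, -27]
/    → [-27, 1]
+    → [-26]
7    → [-26, 7]
over → [-26, 7, -26]
rot  → [7, -26, -26]
over → [7, -26, -26, -26]
dup  → [7, -26, -26, -26, -26]
rot  → [7, -26, -26, -26, -26]
-    → [7, -26, -26, 0]
+    → [7, -26, -26]
over → [7, -26, -26, -26]
swap → [7, -26, -26, -26]
-    → [7, -26, 0]
rot  → [-26, 0, 7]
-    → [-26, -7]
swap → [-7, -26]
*    → [182]
55   → [182, 55]
mod  → [17]
6    → [17, 6]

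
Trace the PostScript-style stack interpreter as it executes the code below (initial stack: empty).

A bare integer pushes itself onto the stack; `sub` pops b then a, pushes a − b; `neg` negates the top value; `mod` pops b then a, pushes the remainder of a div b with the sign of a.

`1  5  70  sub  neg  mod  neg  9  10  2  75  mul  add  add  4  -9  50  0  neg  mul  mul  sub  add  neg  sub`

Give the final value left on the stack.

172

1    1
5    1 5
70   1 5 70
sub  1 -65
neg  1 65
mod  1
neg  -1
9    -1 9
10   -1 9 10
2    -1 9 10 2
75   -1 9 10 2 75
mul  -1 9 10 150
add  -1 9 160
add  -1 169
4    -1 169 4
-9   -1 169 4 -9
50   -1 169 4 -9 50
0    -1 169 4 -9 50 0
neg  -1 169 4 -9 50 0
mul  -1 169 4 -9 0
mul  -1 169 4 0
sub  -1 169 4
add  -1 173
neg  -1 -173
sub  172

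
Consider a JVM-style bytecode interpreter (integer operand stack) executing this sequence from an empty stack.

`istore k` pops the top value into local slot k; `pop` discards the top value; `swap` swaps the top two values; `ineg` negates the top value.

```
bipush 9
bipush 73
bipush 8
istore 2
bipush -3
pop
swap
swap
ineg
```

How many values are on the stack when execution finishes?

bipush 9   [9]
bipush 73  [9, 73]
bipush 8   [9, 73, 8]
istore 2   [9, 73]
bipush -3  [9, 73, -3]
pop        [9, 73]
swap       [73, 9]
swap       [9, 73]
ineg       [9, -73]

2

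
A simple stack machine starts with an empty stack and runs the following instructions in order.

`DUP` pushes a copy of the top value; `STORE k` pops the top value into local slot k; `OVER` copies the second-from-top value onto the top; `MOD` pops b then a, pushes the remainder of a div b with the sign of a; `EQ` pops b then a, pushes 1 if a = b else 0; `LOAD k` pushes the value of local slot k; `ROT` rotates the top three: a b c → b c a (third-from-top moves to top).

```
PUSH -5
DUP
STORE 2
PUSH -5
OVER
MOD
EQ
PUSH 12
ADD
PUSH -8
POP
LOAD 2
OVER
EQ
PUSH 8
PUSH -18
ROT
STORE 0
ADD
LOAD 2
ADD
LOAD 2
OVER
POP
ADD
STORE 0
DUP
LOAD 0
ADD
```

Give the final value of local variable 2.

PUSH -5  → [-5]
DUP      → [-5, -5]
STORE 2  → [-5]
PUSH -5  → [-5, -5]
OVER     → [-5, -5, -5]
MOD      → [-5, 0]
EQ       → [0]
PUSH 12  → [0, 12]
ADD      → [12]
PUSH -8  → [12, -8]
POP      → [12]
LOAD 2   → [12, -5]
OVER     → [12, -5, 12]
EQ       → [12, 0]
PUSH 8   → [12, 0, 8]
PUSH -18 → [12, 0, 8, -18]
ROT      → [12, 8, -18, 0]
STORE 0  → [12, 8, -18]
ADD      → [12, -10]
LOAD 2   → [12, -10, -5]
ADD      → [12, -15]
LOAD 2   → [12, -15, -5]
OVER     → [12, -15, -5, -15]
POP      → [12, -15, -5]
ADD      → [12, -20]
STORE 0  → [12]
DUP      → [12, 12]
LOAD 0   → [12, 12, -20]
ADD      → [12, -8]

-5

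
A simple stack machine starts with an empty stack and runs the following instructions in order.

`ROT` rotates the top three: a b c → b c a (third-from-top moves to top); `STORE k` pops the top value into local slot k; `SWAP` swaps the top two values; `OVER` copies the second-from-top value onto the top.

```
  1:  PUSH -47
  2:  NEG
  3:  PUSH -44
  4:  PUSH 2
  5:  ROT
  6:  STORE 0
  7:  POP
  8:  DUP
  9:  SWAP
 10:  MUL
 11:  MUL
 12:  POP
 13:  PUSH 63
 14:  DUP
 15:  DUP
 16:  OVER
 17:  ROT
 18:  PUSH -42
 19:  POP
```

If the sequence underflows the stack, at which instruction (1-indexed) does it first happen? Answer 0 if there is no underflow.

11

PUSH -47 -> -47
NEG      -> 47
PUSH -44 -> 47 -44
PUSH 2   -> 47 -44 2
ROT      -> -44 2 47
STORE 0  -> -44 2
POP      -> -44
DUP      -> -44 -44
SWAP     -> -44 -44
MUL      -> 1936
MUL  — needs 2 operands, stack has 1 → underflow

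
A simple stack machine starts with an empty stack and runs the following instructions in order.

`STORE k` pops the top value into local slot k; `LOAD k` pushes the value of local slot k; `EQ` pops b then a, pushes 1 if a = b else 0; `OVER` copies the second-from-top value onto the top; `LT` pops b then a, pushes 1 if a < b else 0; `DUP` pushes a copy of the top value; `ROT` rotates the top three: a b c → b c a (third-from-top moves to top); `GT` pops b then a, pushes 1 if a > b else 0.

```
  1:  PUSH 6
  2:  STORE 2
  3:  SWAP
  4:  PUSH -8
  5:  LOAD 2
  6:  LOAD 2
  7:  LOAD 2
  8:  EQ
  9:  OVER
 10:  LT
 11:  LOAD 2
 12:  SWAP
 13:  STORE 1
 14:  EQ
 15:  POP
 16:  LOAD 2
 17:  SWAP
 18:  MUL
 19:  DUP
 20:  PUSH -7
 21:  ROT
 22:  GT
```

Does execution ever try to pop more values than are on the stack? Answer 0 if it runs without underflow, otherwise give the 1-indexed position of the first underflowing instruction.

3

PUSH 6  : 6
STORE 2 : (empty)
SWAP  — needs 2 operands, stack has 0 → underflow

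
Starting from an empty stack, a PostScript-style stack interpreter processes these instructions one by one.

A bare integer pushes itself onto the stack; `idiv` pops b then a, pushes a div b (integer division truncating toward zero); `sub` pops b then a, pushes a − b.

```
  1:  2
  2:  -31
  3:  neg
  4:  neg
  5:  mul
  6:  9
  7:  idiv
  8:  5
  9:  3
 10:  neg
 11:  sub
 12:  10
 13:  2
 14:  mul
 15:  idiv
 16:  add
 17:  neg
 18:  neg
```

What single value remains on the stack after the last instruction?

2     2
-31   2 -31
neg   2 31
neg   2 -31
mul   -62
9     -62 9
idiv  -6
5     -6 5
3     -6 5 3
neg   -6 5 -3
sub   -6 8
10    -6 8 10
2     -6 8 10 2
mul   -6 8 20
idiv  -6 0
add   -6
neg   6
neg   -6

-6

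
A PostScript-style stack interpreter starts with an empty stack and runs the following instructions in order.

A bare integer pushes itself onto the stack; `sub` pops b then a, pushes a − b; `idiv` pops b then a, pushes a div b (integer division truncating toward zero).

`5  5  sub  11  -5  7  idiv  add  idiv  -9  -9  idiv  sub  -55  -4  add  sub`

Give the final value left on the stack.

58

5    -> [5]
5    -> [5, 5]
sub  -> [0]
11   -> [0, 11]
-5   -> [0, 11, -5]
7    -> [0, 11, -5, 7]
idiv -> [0, 11, 0]
add  -> [0, 11]
idiv -> [0]
-9   -> [0, -9]
-9   -> [0, -9, -9]
idiv -> [0, 1]
sub  -> [-1]
-55  -> [-1, -55]
-4   -> [-1, -55, -4]
add  -> [-1, -59]
sub  -> [58]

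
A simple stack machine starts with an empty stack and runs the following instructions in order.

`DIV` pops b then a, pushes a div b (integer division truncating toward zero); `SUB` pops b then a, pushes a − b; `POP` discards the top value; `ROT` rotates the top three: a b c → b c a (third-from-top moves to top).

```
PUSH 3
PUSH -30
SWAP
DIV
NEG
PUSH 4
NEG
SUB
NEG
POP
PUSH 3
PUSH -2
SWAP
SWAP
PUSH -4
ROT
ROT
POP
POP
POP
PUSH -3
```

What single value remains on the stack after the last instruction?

PUSH 3   -> 3
PUSH -30 -> 3 -30
SWAP     -> -30 3
DIV      -> -10
NEG      -> 10
PUSH 4   -> 10 4
NEG      -> 10 -4
SUB      -> 14
NEG      -> -14
POP      -> (empty)
PUSH 3   -> 3
PUSH -2  -> 3 -2
SWAP     -> -2 3
SWAP     -> 3 -2
PUSH -4  -> 3 -2 -4
ROT      -> -2 -4 3
ROT      -> -4 3 -2
POP      -> -4 3
POP      -> -4
POP      -> (empty)
PUSH -3  -> -3

-3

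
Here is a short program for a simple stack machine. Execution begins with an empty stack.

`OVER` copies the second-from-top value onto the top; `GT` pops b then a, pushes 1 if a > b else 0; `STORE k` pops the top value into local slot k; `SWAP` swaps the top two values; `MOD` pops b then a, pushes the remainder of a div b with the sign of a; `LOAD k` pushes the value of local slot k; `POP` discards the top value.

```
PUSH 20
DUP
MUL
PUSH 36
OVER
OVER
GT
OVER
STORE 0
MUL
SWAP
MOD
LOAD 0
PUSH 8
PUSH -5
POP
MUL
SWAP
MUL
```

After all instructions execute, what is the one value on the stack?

10368

PUSH 20 → 20
DUP     → 20 20
MUL     → 400
PUSH 36 → 400 36
OVER    → 400 36 400
OVER    → 400 36 400 36
GT      → 400 36 1
OVER    → 400 36 1 36
STORE 0 → 400 36 1
MUL     → 400 36
SWAP    → 36 400
MOD     → 36
LOAD 0  → 36 36
PUSH 8  → 36 36 8
PUSH -5 → 36 36 8 -5
POP     → 36 36 8
MUL     → 36 288
SWAP    → 288 36
MUL     → 10368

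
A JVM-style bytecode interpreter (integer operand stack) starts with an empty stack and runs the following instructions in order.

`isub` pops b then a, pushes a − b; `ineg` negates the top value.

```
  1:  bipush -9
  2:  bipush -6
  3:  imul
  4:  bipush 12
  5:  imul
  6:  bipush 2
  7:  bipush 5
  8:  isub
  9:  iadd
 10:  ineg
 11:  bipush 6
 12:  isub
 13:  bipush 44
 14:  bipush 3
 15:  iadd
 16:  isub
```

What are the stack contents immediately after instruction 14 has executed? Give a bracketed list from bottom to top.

bipush -9  [-9]
bipush -6  [-9, -6]
imul       [54]
bipush 12  [54, 12]
imul       [648]
bipush 2   [648, 2]
bipush 5   [648, 2, 5]
isub       [648, -3]
iadd       [645]
ineg       [-645]
bipush 6   [-645, 6]
isub       [-651]
bipush 44  [-651, 44]
bipush 3   [-651, 44, 3]

[-651, 44, 3]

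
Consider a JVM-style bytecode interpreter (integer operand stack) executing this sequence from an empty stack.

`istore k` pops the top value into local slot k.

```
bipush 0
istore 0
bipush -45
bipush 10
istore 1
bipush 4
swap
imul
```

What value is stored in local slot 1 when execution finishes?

bipush 0   → [0]
istore 0   → []
bipush -45 → [-45]
bipush 10  → [-45, 10]
istore 1   → [-45]
bipush 4   → [-45, 4]
swap       → [4, -45]
imul       → [-180]

10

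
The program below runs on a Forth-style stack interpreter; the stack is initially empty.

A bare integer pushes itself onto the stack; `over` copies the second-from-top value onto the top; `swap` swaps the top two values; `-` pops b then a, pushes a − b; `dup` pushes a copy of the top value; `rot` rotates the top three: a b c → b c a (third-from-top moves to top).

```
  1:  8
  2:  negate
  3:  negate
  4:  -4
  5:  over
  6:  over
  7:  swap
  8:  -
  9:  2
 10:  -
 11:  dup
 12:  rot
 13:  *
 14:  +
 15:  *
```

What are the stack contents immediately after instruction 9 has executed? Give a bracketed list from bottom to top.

8      → 8
negate → -8
negate → 8
-4     → 8 -4
over   → 8 -4 8
over   → 8 -4 8 -4
swap   → 8 -4 -4 8
-      → 8 -4 -12
2      → 8 -4 -12 2

[8, -4, -12, 2]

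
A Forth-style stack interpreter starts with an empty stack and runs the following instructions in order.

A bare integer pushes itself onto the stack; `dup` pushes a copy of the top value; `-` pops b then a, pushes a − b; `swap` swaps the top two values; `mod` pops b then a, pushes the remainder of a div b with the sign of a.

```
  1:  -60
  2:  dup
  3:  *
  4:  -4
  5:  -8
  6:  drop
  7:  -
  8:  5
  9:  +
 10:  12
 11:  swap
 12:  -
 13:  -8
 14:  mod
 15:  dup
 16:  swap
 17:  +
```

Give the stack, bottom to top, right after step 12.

[-3597]

-60  → [-60]
dup  → [-60, -60]
*    → [3600]
-4   → [3600, -4]
-8   → [3600, -4, -8]
drop → [3600, -4]
-    → [3604]
5    → [3604, 5]
+    → [3609]
12   → [3609, 12]
swap → [12, 3609]
-    → [-3597]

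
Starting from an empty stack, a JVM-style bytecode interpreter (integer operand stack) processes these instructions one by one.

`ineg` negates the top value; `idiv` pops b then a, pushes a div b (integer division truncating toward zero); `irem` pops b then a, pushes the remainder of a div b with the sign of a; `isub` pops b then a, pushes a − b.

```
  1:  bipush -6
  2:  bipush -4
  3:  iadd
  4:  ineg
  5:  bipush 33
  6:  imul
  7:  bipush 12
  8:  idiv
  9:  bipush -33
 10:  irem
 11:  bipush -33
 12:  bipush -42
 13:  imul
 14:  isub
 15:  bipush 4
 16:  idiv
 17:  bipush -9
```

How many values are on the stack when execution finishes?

2

bipush -6   [-6]
bipush -4   [-6, -4]
iadd        [-10]
ineg        [10]
bipush 33   [10, 33]
imul        [330]
bipush 12   [330, 12]
idiv        [27]
bipush -33  [27, -33]
irem        [27]
bipush -33  [27, -33]
bipush -42  [27, -33, -42]
imul        [27, 1386]
isub        [-1359]
bipush 4    [-1359, 4]
idiv        [-339]
bipush -9   [-339, -9]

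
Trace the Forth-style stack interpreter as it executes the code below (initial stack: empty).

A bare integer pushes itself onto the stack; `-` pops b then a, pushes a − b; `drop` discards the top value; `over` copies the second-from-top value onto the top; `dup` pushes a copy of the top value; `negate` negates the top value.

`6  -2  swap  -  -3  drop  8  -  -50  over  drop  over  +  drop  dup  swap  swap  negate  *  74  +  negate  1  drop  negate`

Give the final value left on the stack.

6      : 6
-2     : 6 -2
swap   : -2 6
-      : -8
-3     : -8 -3
drop   : -8
8      : -8 8
-      : -16
-50    : -16 -50
over   : -16 -50 -16
drop   : -16 -50
over   : -16 -50 -16
+      : -16 -66
drop   : -16
dup    : -16 -16
swap   : -16 -16
swap   : -16 -16
negate : -16 16
*      : -256
74     : -256 74
+      : -182
negate : 182
1      : 182 1
drop   : 182
negate : -182

-182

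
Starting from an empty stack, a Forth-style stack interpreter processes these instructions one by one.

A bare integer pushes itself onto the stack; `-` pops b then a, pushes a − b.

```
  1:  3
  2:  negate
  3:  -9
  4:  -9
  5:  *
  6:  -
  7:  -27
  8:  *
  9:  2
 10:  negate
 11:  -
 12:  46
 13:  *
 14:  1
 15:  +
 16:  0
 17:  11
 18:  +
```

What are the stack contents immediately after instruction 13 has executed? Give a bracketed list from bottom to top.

[104420]

3       [3]
negate  [-3]
-9      [-3, -9]
-9      [-3, -9, -9]
*       [-3, 81]
-       [-84]
-27     [-84, -27]
*       [2268]
2       [2268, 2]
negate  [2268, -2]
-       [2270]
46      [2270, 46]
*       [104420]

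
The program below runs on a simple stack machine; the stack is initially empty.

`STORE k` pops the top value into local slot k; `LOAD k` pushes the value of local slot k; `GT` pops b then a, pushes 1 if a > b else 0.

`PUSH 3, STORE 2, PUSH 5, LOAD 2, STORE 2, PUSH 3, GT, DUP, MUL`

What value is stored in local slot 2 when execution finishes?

3

PUSH 3   3
STORE 2  (empty)
PUSH 5   5
LOAD 2   5 3
STORE 2  5
PUSH 3   5 3
GT       1
DUP      1 1
MUL      1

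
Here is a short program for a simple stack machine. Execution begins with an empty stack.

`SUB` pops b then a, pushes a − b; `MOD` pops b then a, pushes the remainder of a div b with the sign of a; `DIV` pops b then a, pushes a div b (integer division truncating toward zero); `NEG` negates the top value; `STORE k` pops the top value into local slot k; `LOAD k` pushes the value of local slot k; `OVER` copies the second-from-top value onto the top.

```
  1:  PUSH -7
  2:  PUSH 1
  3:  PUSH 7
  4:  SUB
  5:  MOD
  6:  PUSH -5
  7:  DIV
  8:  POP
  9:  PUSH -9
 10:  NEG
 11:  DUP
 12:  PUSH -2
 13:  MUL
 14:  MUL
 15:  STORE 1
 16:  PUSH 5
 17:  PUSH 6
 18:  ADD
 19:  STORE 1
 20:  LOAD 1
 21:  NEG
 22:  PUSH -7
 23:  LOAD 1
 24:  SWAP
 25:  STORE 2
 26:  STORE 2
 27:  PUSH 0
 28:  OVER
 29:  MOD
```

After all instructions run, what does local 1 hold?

PUSH -7 → -7
PUSH 1  → -7 1
PUSH 7  → -7 1 7
SUB     → -7 -6
MOD     → -1
PUSH -5 → -1 -5
DIV     → 0
POP     → (empty)
PUSH -9 → -9
NEG     → 9
DUP     → 9 9
PUSH -2 → 9 9 -2
MUL     → 9 -18
MUL     → -162
STORE 1 → (empty)
PUSH 5  → 5
PUSH 6  → 5 6
ADD     → 11
STORE 1 → (empty)
LOAD 1  → 11
NEG     → -11
PUSH -7 → -11 -7
LOAD 1  → -11 -7 11
SWAP    → -11 11 -7
STORE 2 → -11 11
STORE 2 → -11
PUSH 0  → -11 0
OVER    → -11 0 -11
MOD     → -11 0

11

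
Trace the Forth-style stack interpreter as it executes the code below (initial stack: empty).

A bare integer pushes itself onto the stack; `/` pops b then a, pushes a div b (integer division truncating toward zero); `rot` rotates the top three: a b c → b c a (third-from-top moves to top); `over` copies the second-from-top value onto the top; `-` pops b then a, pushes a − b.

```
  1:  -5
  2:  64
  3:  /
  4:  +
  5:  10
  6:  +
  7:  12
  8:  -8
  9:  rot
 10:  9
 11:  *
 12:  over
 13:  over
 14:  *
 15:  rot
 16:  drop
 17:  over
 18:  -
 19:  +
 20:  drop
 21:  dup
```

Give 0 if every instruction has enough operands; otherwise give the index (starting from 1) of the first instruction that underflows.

4

-5  [-5]
64  [-5, 64]
/   [0]
+  — needs 2 operands, stack has 1 → underflow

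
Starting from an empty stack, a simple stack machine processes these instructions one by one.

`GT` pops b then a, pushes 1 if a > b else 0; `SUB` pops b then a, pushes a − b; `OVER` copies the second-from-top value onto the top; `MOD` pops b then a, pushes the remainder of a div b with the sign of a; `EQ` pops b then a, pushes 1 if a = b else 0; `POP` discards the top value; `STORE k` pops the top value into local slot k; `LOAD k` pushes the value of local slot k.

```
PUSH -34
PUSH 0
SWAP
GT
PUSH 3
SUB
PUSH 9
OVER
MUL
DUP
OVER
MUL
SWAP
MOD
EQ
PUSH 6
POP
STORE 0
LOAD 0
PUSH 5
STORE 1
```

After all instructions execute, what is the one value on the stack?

PUSH -34  [-34]
PUSH 0    [-34, 0]
SWAP      [0, -34]
GT        [1]
PUSH 3    [1, 3]
SUB       [-2]
PUSH 9    [-2, 9]
OVER      [-2, 9, -2]
MUL       [-2, -18]
DUP       [-2, -18, -18]
OVER      [-2, -18, -18, -18]
MUL       [-2, -18, 324]
SWAP      [-2, 324, -18]
MOD       [-2, 0]
EQ        [0]
PUSH 6    [0, 6]
POP       [0]
STORE 0   []
LOAD 0    [0]
PUSH 5    [0, 5]
STORE 1   [0]

0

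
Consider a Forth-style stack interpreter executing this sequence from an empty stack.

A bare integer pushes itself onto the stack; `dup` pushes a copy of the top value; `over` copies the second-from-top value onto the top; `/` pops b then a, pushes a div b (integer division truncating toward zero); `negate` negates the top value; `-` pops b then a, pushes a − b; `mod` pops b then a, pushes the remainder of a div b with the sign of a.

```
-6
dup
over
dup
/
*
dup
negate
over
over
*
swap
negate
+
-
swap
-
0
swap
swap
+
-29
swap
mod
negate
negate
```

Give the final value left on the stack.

-29

-6     : [-6]
dup    : [-6, -6]
over   : [-6, -6, -6]
dup    : [-6, -6, -6, -6]
/      : [-6, -6, 1]
*      : [-6, -6]
dup    : [-6, -6, -6]
negate : [-6, -6, 6]
over   : [-6, -6, 6, -6]
over   : [-6, -6, 6, -6, 6]
*      : [-6, -6, 6, -36]
swap   : [-6, -6, -36, 6]
negate : [-6, -6, -36, -6]
+      : [-6, -6, -42]
-      : [-6, 36]
swap   : [36, -6]
-      : [42]
0      : [42, 0]
swap   : [0, 42]
swap   : [42, 0]
+      : [42]
-29    : [42, -29]
swap   : [-29, 42]
mod    : [-29]
negate : [29]
negate : [-29]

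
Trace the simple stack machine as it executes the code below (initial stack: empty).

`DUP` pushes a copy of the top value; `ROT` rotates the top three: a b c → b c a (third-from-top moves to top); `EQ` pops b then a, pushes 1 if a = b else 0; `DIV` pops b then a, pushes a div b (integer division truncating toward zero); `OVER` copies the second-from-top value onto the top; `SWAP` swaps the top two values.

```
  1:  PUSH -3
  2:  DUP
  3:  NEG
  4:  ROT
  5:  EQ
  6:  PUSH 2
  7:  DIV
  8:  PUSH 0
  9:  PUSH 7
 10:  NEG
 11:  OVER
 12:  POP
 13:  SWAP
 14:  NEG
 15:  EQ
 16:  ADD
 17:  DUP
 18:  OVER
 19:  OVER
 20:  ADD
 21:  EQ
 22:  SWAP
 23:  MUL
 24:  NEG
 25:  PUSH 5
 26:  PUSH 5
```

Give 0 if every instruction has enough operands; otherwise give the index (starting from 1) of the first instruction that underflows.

4

PUSH -3  -3
DUP      -3 -3
NEG      -3 3
ROT  — needs 3 operands, stack has 2 → underflow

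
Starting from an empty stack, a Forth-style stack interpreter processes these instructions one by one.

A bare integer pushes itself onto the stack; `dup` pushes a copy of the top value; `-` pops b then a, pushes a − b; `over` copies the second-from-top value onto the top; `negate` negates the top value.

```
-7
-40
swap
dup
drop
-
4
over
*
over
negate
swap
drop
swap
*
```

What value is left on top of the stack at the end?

-1089

-7      [-7]
-40     [-7, -40]
swap    [-40, -7]
dup     [-40, -7, -7]
drop    [-40, -7]
-       [-33]
4       [-33, 4]
over    [-33, 4, -33]
*       [-33, -132]
over    [-33, -132, -33]
negate  [-33, -132, 33]
swap    [-33, 33, -132]
drop    [-33, 33]
swap    [33, -33]
*       [-1089]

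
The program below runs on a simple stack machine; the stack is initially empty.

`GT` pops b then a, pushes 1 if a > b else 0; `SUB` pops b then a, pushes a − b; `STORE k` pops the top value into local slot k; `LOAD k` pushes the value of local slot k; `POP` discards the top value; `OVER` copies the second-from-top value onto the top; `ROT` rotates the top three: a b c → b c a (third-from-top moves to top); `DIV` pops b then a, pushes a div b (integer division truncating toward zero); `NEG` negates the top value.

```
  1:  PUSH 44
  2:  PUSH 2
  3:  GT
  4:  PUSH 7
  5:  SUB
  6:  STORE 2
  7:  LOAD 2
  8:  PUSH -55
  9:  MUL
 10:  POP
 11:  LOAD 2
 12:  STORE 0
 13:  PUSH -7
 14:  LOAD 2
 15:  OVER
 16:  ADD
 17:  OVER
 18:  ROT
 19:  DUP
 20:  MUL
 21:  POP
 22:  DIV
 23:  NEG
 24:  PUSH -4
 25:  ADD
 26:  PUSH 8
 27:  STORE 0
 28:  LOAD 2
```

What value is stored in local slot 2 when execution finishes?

PUSH 44  : [44]
PUSH 2   : [44, 2]
GT       : [1]
PUSH 7   : [1, 7]
SUB      : [-6]
STORE 2  : []
LOAD 2   : [-6]
PUSH -55 : [-6, -55]
MUL      : [330]
POP      : []
LOAD 2   : [-6]
STORE 0  : []
PUSH -7  : [-7]
LOAD 2   : [-7, -6]
OVER     : [-7, -6, -7]
ADD      : [-7, -13]
OVER     : [-7, -13, -7]
ROT      : [-13, -7, -7]
DUP      : [-13, -7, -7, -7]
MUL      : [-13, -7, 49]
POP      : [-13, -7]
DIV      : [1]
NEG      : [-1]
PUSH -4  : [-1, -4]
ADD      : [-5]
PUSH 8   : [-5, 8]
STORE 0  : [-5]
LOAD 2   : [-5, -6]

-6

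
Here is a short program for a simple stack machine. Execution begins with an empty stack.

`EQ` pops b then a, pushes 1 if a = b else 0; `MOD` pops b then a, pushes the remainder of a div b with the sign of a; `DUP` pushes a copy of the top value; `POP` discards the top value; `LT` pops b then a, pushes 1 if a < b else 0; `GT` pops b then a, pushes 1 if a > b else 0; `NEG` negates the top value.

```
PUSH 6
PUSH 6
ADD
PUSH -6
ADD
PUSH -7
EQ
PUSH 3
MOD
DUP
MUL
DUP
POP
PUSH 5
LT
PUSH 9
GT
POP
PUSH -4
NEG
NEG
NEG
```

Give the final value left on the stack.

4

PUSH 6  -> 6
PUSH 6  -> 6 6
ADD     -> 12
PUSH -6 -> 12 -6
ADD     -> 6
PUSH -7 -> 6 -7
EQ      -> 0
PUSH 3  -> 0 3
MOD     -> 0
DUP     -> 0 0
MUL     -> 0
DUP     -> 0 0
POP     -> 0
PUSH 5  -> 0 5
LT      -> 1
PUSH 9  -> 1 9
GT      -> 0
POP     -> (empty)
PUSH -4 -> -4
NEG     -> 4
NEG     -> -4
NEG     -> 4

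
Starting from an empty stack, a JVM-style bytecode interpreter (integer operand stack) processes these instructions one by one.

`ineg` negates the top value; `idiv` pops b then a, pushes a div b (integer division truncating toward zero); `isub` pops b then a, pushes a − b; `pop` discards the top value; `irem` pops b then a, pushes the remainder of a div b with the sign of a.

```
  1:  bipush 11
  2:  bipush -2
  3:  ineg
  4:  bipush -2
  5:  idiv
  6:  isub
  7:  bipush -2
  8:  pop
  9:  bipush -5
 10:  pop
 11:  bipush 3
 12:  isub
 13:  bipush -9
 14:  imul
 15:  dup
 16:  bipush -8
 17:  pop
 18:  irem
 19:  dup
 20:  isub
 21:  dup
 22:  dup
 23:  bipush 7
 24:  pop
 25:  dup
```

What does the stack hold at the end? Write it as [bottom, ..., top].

[0, 0, 0, 0]

bipush 11 -> 11
bipush -2 -> 11 -2
ineg      -> 11 2
bipush -2 -> 11 2 -2
idiv      -> 11 -1
isub      -> 12
bipush -2 -> 12 -2
pop       -> 12
bipush -5 -> 12 -5
pop       -> 12
bipush 3  -> 12 3
isub      -> 9
bipush -9 -> 9 -9
imul      -> -81
dup       -> -81 -81
bipush -8 -> -81 -81 -8
pop       -> -81 -81
irem      -> 0
dup       -> 0 0
isub      -> 0
dup       -> 0 0
dup       -> 0 0 0
bipush 7  -> 0 0 0 7
pop       -> 0 0 0
dup       -> 0 0 0 0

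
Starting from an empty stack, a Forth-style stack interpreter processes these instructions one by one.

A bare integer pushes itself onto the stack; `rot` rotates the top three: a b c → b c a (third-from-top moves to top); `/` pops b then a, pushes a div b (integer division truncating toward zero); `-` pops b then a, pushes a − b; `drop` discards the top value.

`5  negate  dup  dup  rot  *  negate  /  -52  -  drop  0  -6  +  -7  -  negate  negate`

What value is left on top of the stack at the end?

5      → 5
negate → -5
dup    → -5 -5
dup    → -5 -5 -5
rot    → -5 -5 -5
*      → -5 25
negate → -5 -25
/      → 0
-52    → 0 -52
-      → 52
drop   → (empty)
0      → 0
-6     → 0 -6
+      → -6
-7     → -6 -7
-      → 1
negate → -1
negate → 1

1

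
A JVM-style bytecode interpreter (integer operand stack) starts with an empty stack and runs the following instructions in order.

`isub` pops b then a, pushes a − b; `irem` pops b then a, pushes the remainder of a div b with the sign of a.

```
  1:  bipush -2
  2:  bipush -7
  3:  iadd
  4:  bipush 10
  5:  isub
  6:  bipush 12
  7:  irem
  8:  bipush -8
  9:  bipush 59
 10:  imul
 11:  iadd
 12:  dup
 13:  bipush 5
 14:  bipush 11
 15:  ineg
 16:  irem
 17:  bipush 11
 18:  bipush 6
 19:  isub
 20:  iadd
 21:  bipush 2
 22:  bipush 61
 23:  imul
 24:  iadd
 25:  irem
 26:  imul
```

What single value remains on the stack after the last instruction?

39757

bipush -2 -> [-2]
bipush -7 -> [-2, -7]
iadd      -> [-9]
bipush 10 -> [-9, 10]
isub      -> [-19]
bipush 12 -> [-19, 12]
irem      -> [-7]
bipush -8 -> [-7, -8]
bipush 59 -> [-7, -8, 59]
imul      -> [-7, -472]
iadd      -> [-479]
dup       -> [-479, -479]
bipush 5  -> [-479, -479, 5]
bipush 11 -> [-479, -479, 5, 11]
ineg      -> [-479, -479, 5, -11]
irem      -> [-479, -479, 5]
bipush 11 -> [-479, -479, 5, 11]
bipush 6  -> [-479, -479, 5, 11, 6]
isub      -> [-479, -479, 5, 5]
iadd      -> [-479, -479, 10]
bipush 2  -> [-479, -479, 10, 2]
bipush 61 -> [-479, -479, 10, 2, 61]
imul      -> [-479, -479, 10, 122]
iadd      -> [-479, -479, 132]
irem      -> [-479, -83]
imul      -> [39757]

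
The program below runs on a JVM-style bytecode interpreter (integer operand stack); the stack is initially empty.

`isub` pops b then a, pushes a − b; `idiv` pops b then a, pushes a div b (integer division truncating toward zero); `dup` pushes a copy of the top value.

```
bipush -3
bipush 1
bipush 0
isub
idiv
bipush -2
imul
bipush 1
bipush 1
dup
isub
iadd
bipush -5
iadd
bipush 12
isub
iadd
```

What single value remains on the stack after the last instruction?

bipush -3 -> -3
bipush 1  -> -3 1
bipush 0  -> -3 1 0
isub      -> -3 1
idiv      -> -3
bipush -2 -> -3 -2
imul      -> 6
bipush 1  -> 6 1
bipush 1  -> 6 1 1
dup       -> 6 1 1 1
isub      -> 6 1 0
iadd      -> 6 1
bipush -5 -> 6 1 -5
iadd      -> 6 -4
bipush 12 -> 6 -4 12
isub      -> 6 -16
iadd      -> -10

-10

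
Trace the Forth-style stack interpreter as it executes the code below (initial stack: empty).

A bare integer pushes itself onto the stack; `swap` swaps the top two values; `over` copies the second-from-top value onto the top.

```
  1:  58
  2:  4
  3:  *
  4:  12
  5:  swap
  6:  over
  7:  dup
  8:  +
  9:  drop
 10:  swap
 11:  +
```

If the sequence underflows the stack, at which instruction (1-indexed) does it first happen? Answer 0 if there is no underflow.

0

58   → [58]
4    → [58, 4]
*    → [232]
12   → [232, 12]
swap → [12, 232]
over → [12, 232, 12]
dup  → [12, 232, 12, 12]
+    → [12, 232, 24]
drop → [12, 232]
swap → [232, 12]
+    → [244]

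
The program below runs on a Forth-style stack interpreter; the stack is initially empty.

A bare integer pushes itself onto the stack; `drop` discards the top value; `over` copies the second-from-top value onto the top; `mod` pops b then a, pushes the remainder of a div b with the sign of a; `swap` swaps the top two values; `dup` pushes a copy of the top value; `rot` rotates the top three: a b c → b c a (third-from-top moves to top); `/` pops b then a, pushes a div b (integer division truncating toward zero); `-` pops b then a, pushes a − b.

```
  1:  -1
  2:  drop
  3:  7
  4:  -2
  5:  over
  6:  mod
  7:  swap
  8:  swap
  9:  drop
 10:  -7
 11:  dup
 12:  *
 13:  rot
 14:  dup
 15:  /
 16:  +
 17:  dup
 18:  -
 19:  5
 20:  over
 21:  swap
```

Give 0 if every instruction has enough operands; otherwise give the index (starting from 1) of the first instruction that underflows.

13

-1   -> -1
drop -> (empty)
7    -> 7
-2   -> 7 -2
over -> 7 -2 7
mod  -> 7 -2
swap -> -2 7
swap -> 7 -2
drop -> 7
-7   -> 7 -7
dup  -> 7 -7 -7
*    -> 7 49
rot  — needs 3 operands, stack has 2 → underflow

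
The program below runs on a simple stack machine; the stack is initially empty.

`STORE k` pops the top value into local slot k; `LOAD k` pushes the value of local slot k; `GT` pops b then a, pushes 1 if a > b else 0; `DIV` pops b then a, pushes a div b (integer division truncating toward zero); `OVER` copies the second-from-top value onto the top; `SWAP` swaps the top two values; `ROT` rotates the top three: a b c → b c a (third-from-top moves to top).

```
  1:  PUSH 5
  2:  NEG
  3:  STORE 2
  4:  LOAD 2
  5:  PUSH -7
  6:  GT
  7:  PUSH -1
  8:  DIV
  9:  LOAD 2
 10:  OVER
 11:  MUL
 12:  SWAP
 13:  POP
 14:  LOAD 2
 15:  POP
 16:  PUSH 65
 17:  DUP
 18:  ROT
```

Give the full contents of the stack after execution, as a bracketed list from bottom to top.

[65, 65, 5]

PUSH 5   5
NEG      -5
STORE 2  (empty)
LOAD 2   -5
PUSH -7  -5 -7
GT       1
PUSH -1  1 -1
DIV      -1
LOAD 2   -1 -5
OVER     -1 -5 -1
MUL      -1 5
SWAP     5 -1
POP      5
LOAD 2   5 -5
POP      5
PUSH 65  5 65
DUP      5 65 65
ROT      65 65 5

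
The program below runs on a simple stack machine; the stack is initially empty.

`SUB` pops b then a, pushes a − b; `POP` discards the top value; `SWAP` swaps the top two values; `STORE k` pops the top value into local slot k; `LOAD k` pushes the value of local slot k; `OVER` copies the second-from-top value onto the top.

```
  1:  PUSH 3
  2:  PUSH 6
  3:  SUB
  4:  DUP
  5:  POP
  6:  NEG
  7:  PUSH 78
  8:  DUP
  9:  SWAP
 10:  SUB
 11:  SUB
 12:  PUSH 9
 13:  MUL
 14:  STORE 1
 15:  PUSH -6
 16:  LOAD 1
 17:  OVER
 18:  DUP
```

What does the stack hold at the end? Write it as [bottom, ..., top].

PUSH 3  → [3]
PUSH 6  → [3, 6]
SUB     → [-3]
DUP     → [-3, -3]
POP     → [-3]
NEG     → [3]
PUSH 78 → [3, 78]
DUP     → [3, 78, 78]
SWAP    → [3, 78, 78]
SUB     → [3, 0]
SUB     → [3]
PUSH 9  → [3, 9]
MUL     → [27]
STORE 1 → []
PUSH -6 → [-6]
LOAD 1  → [-6, 27]
OVER    → [-6, 27, -6]
DUP     → [-6, 27, -6, -6]

[-6, 27, -6, -6]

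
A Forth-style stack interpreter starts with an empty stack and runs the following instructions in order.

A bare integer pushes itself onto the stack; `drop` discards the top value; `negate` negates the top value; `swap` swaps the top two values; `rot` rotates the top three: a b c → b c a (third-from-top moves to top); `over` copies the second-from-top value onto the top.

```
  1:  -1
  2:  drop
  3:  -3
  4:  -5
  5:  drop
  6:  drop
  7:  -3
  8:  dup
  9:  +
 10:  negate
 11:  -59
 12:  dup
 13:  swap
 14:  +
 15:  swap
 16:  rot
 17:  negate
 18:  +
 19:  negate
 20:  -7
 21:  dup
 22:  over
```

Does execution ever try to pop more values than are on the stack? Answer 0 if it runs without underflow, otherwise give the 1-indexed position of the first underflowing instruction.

-1     → -1
drop   → (empty)
-3     → -3
-5     → -3 -5
drop   → -3
drop   → (empty)
-3     → -3
dup    → -3 -3
+      → -6
negate → 6
-59    → 6 -59
dup    → 6 -59 -59
swap   → 6 -59 -59
+      → 6 -118
swap   → -118 6
rot  — needs 3 operands, stack has 2 → underflow

16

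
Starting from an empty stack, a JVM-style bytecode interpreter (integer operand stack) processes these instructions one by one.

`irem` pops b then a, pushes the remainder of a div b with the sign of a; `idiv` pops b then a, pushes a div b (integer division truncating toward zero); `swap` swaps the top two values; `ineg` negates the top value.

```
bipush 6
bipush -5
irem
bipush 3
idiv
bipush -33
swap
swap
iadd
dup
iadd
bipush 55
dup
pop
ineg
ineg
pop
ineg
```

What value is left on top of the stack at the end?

bipush 6   -> [6]
bipush -5  -> [6, -5]
irem       -> [1]
bipush 3   -> [1, 3]
idiv       -> [0]
bipush -33 -> [0, -33]
swap       -> [-33, 0]
swap       -> [0, -33]
iadd       -> [-33]
dup        -> [-33, -33]
iadd       -> [-66]
bipush 55  -> [-66, 55]
dup        -> [-66, 55, 55]
pop        -> [-66, 55]
ineg       -> [-66, -55]
ineg       -> [-66, 55]
pop        -> [-66]
ineg       -> [66]

66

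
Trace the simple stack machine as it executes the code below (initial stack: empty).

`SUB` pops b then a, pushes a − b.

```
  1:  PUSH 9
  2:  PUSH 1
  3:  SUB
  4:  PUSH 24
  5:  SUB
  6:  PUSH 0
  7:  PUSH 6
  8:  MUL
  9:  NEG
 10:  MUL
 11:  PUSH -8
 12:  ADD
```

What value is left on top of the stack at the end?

-8

PUSH 9   9
PUSH 1   9 1
SUB      8
PUSH 24  8 24
SUB      -16
PUSH 0   -16 0
PUSH 6   -16 0 6
MUL      -16 0
NEG      -16 0
MUL      0
PUSH -8  0 -8
ADD      -8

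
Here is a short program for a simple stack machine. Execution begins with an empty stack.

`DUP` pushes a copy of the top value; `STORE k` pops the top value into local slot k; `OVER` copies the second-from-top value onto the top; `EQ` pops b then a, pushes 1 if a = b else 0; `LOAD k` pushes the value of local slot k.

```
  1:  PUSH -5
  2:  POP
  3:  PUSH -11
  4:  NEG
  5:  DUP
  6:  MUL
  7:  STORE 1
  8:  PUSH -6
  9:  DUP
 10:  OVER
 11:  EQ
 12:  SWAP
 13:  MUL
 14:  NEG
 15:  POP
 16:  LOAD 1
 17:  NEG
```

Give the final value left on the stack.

PUSH -5   [-5]
POP       []
PUSH -11  [-11]
NEG       [11]
DUP       [11, 11]
MUL       [121]
STORE 1   []
PUSH -6   [-6]
DUP       [-6, -6]
OVER      [-6, -6, -6]
EQ        [-6, 1]
SWAP      [1, -6]
MUL       [-6]
NEG       [6]
POP       []
LOAD 1    [121]
NEG       [-121]

-121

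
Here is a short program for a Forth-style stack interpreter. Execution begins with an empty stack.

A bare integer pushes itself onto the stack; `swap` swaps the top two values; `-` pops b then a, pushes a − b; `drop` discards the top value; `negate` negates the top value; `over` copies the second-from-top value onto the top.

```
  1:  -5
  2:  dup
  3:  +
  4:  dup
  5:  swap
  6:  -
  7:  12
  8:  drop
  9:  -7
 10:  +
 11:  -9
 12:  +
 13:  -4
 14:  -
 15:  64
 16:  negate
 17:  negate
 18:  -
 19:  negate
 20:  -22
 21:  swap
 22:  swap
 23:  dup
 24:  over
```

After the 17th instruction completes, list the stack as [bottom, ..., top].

[-12, 64]

-5      [-5]
dup     [-5, -5]
+       [-10]
dup     [-10, -10]
swap    [-10, -10]
-       [0]
12      [0, 12]
drop    [0]
-7      [0, -7]
+       [-7]
-9      [-7, -9]
+       [-16]
-4      [-16, -4]
-       [-12]
64      [-12, 64]
negate  [-12, -64]
negate  [-12, 64]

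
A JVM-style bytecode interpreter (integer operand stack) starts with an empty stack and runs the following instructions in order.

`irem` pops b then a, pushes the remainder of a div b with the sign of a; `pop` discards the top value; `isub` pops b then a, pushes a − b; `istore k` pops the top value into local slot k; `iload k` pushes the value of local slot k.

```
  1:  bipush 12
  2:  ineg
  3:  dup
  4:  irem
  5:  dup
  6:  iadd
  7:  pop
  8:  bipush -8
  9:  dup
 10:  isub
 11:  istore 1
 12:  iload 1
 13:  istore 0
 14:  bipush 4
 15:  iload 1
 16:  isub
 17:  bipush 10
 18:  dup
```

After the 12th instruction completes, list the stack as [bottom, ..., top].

bipush 12 : 12
ineg      : -12
dup       : -12 -12
irem      : 0
dup       : 0 0
iadd      : 0
pop       : (empty)
bipush -8 : -8
dup       : -8 -8
isub      : 0
istore 1  : (empty)
iload 1   : 0

[0]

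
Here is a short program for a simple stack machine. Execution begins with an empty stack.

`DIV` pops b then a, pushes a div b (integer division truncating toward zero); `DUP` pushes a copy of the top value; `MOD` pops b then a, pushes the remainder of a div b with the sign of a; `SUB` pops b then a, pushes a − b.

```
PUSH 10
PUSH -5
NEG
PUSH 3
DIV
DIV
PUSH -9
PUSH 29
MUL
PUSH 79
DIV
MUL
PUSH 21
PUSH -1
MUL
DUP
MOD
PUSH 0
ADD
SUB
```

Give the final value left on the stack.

-30

PUSH 10 -> [10]
PUSH -5 -> [10, -5]
NEG     -> [10, 5]
PUSH 3  -> [10, 5, 3]
DIV     -> [10, 1]
DIV     -> [10]
PUSH -9 -> [10, -9]
PUSH 29 -> [10, -9, 29]
MUL     -> [10, -261]
PUSH 79 -> [10, -261, 79]
DIV     -> [10, -3]
MUL     -> [-30]
PUSH 21 -> [-30, 21]
PUSH -1 -> [-30, 21, -1]
MUL     -> [-30, -21]
DUP     -> [-30, -21, -21]
MOD     -> [-30, 0]
PUSH 0  -> [-30, 0, 0]
ADD     -> [-30, 0]
SUB     -> [-30]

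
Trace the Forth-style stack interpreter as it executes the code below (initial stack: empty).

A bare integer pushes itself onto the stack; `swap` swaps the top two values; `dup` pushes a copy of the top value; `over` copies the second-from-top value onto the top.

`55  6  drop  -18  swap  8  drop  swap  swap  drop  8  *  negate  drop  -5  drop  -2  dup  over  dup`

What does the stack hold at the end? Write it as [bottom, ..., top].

55     -> [55]
6      -> [55, 6]
drop   -> [55]
-18    -> [55, -18]
swap   -> [-18, 55]
8      -> [-18, 55, 8]
drop   -> [-18, 55]
swap   -> [55, -18]
swap   -> [-18, 55]
drop   -> [-18]
8      -> [-18, 8]
*      -> [-144]
negate -> [144]
drop   -> []
-5     -> [-5]
drop   -> []
-2     -> [-2]
dup    -> [-2, -2]
over   -> [-2, -2, -2]
dup    -> [-2, -2, -2, -2]

[-2, -2, -2, -2]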